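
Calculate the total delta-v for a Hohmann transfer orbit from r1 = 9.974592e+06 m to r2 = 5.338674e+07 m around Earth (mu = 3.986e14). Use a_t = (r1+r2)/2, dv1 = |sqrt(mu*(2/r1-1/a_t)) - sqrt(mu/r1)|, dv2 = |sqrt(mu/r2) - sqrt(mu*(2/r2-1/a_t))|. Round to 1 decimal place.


Step 1: Transfer semi-major axis a_t = (9.974592e+06 + 5.338674e+07) / 2 = 3.168067e+07 m
Step 2: v1 (circular at r1) = sqrt(mu/r1) = 6321.51 m/s
Step 3: v_t1 = sqrt(mu*(2/r1 - 1/a_t)) = 8206.17 m/s
Step 4: dv1 = |8206.17 - 6321.51| = 1884.66 m/s
Step 5: v2 (circular at r2) = 2732.45 m/s, v_t2 = 1533.21 m/s
Step 6: dv2 = |2732.45 - 1533.21| = 1199.24 m/s
Step 7: Total delta-v = 1884.66 + 1199.24 = 3083.9 m/s

3083.9


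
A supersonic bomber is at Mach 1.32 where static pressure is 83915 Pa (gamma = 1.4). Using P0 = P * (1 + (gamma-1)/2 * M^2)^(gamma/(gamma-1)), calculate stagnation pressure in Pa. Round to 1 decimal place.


Step 1: (gamma-1)/2 * M^2 = 0.2 * 1.7424 = 0.34848
Step 2: 1 + 0.34848 = 1.34848
Step 3: Exponent gamma/(gamma-1) = 3.5
Step 4: P0 = 83915 * 1.34848^3.5 = 238943.6 Pa

238943.6


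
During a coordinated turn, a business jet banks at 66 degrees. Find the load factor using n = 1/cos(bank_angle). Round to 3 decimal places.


Step 1: Convert 66 degrees to radians = 1.151917
Step 2: cos(66 deg) = 0.406737
Step 3: n = 1 / 0.406737 = 2.459

2.459


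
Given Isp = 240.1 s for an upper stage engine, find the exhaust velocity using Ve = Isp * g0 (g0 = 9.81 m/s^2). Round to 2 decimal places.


Step 1: Ve = Isp * g0 = 240.1 * 9.81
Step 2: Ve = 2355.38 m/s

2355.38


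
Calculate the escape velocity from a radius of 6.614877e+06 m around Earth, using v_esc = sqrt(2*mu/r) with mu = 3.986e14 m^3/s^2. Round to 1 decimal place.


Step 1: 2*mu/r = 2 * 3.986e14 / 6.614877e+06 = 120516224.2624
Step 2: v_esc = sqrt(120516224.2624) = 10978.0 m/s

10978.0


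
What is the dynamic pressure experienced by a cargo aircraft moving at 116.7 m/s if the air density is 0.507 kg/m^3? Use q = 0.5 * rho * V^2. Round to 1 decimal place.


Step 1: V^2 = 116.7^2 = 13618.89
Step 2: q = 0.5 * 0.507 * 13618.89
Step 3: q = 3452.4 Pa

3452.4


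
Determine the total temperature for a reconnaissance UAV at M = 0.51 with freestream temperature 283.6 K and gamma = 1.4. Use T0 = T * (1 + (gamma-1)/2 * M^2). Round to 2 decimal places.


Step 1: (gamma-1)/2 = 0.2
Step 2: M^2 = 0.2601
Step 3: 1 + 0.2 * 0.2601 = 1.05202
Step 4: T0 = 283.6 * 1.05202 = 298.35 K

298.35


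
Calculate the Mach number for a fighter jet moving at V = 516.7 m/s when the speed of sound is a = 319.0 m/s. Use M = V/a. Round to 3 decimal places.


Step 1: M = V / a = 516.7 / 319.0
Step 2: M = 1.620

1.620


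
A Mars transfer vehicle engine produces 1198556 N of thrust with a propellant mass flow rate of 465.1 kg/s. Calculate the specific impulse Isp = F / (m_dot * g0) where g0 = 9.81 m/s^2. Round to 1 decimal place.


Step 1: m_dot * g0 = 465.1 * 9.81 = 4562.63
Step 2: Isp = 1198556 / 4562.63 = 262.7 s

262.7


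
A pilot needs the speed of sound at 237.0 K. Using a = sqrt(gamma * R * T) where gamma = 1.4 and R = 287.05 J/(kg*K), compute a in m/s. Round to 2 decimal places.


Step 1: gamma * R * T = 1.4 * 287.05 * 237.0 = 95243.19
Step 2: a = sqrt(95243.19) = 308.61 m/s

308.61


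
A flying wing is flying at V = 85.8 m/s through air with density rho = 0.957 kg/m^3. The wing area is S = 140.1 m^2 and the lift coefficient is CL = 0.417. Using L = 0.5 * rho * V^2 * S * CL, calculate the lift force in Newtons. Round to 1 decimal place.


Step 1: Calculate dynamic pressure q = 0.5 * 0.957 * 85.8^2 = 0.5 * 0.957 * 7361.64 = 3522.5447 Pa
Step 2: Multiply by wing area and lift coefficient: L = 3522.5447 * 140.1 * 0.417
Step 3: L = 493508.5181 * 0.417 = 205793.1 N

205793.1


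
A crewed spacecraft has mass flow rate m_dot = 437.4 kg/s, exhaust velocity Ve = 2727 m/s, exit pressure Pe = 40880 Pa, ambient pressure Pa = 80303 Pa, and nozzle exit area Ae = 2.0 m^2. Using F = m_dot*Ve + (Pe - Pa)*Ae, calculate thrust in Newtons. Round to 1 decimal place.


Step 1: Momentum thrust = m_dot * Ve = 437.4 * 2727 = 1192789.8 N
Step 2: Pressure thrust = (Pe - Pa) * Ae = (40880 - 80303) * 2.0 = -78846.0 N
Step 3: Total thrust F = 1192789.8 + -78846.0 = 1113943.8 N

1113943.8


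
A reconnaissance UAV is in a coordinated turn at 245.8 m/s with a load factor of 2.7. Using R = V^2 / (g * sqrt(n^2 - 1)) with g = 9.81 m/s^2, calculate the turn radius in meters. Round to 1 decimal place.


Step 1: V^2 = 245.8^2 = 60417.64
Step 2: n^2 - 1 = 2.7^2 - 1 = 6.29
Step 3: sqrt(6.29) = 2.507987
Step 4: R = 60417.64 / (9.81 * 2.507987) = 2455.7 m

2455.7


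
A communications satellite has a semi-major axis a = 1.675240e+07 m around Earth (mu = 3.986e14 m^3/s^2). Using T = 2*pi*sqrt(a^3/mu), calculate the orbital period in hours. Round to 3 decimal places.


Step 1: a^3 / mu = 4.701442e+21 / 3.986e14 = 1.179489e+07
Step 2: sqrt(1.179489e+07) = 3434.3686 s
Step 3: T = 2*pi * 3434.3686 = 21578.77 s
Step 4: T in hours = 21578.77 / 3600 = 5.994 hours

5.994


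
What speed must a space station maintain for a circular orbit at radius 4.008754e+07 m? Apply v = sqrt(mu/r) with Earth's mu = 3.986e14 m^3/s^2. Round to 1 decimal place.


Step 1: mu / r = 3.986e14 / 4.008754e+07 = 9943239.221
Step 2: v = sqrt(9943239.221) = 3153.3 m/s

3153.3


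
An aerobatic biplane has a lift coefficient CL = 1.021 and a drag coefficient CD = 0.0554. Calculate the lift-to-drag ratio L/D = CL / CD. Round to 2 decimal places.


Step 1: L/D = CL / CD = 1.021 / 0.0554
Step 2: L/D = 18.43

18.43


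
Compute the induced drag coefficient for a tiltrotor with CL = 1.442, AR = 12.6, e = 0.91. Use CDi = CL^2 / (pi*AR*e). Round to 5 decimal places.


Step 1: CL^2 = 1.442^2 = 2.079364
Step 2: pi * AR * e = 3.14159 * 12.6 * 0.91 = 36.021501
Step 3: CDi = 2.079364 / 36.021501 = 0.05773

0.05773


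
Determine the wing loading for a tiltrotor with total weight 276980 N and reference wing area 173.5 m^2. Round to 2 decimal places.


Step 1: Wing loading = W / S = 276980 / 173.5
Step 2: Wing loading = 1596.43 N/m^2

1596.43


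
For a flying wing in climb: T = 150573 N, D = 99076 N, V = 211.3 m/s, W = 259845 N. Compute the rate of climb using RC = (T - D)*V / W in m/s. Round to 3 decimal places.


Step 1: Excess thrust = T - D = 150573 - 99076 = 51497 N
Step 2: Excess power = 51497 * 211.3 = 10881316.1 W
Step 3: RC = 10881316.1 / 259845 = 41.876 m/s

41.876


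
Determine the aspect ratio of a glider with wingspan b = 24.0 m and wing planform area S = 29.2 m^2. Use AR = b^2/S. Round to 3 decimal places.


Step 1: b^2 = 24.0^2 = 576.0
Step 2: AR = 576.0 / 29.2 = 19.726

19.726


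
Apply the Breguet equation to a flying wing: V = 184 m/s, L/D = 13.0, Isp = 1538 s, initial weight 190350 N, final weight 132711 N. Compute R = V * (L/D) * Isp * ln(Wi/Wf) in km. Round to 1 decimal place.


Step 1: Coefficient = V * (L/D) * Isp = 184 * 13.0 * 1538 = 3678896.0 m
Step 2: Wi/Wf = 190350 / 132711 = 1.43432
Step 3: ln(1.43432) = 0.360691
Step 4: R = 3678896.0 * 0.360691 = 1326943.4 m = 1326.9 km

1326.9


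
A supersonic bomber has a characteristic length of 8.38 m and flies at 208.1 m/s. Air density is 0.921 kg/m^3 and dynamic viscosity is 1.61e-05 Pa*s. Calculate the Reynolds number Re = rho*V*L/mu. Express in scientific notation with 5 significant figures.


Step 1: Numerator = rho * V * L = 0.921 * 208.1 * 8.38 = 1606.111638
Step 2: Re = 1606.111638 / 1.61e-05
Step 3: Re = 9.9758e+07

9.9758e+07


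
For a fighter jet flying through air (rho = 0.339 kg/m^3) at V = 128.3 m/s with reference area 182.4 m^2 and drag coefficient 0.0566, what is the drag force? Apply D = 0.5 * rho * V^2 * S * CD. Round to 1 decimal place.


Step 1: Dynamic pressure q = 0.5 * 0.339 * 128.3^2 = 2790.1209 Pa
Step 2: Drag D = q * S * CD = 2790.1209 * 182.4 * 0.0566
Step 3: D = 28804.8 N

28804.8


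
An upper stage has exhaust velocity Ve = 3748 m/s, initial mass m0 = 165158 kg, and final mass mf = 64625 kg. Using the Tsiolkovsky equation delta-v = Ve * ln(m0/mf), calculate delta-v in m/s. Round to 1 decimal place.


Step 1: Mass ratio m0/mf = 165158 / 64625 = 2.555636
Step 2: ln(2.555636) = 0.938301
Step 3: delta-v = 3748 * 0.938301 = 3516.8 m/s

3516.8


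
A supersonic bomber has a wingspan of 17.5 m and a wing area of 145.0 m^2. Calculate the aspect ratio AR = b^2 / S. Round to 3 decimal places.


Step 1: b^2 = 17.5^2 = 306.25
Step 2: AR = 306.25 / 145.0 = 2.112

2.112


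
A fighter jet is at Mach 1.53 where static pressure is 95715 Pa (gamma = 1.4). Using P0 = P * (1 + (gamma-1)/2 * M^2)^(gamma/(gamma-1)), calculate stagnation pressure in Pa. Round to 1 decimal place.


Step 1: (gamma-1)/2 * M^2 = 0.2 * 2.3409 = 0.46818
Step 2: 1 + 0.46818 = 1.46818
Step 3: Exponent gamma/(gamma-1) = 3.5
Step 4: P0 = 95715 * 1.46818^3.5 = 367035.1 Pa

367035.1


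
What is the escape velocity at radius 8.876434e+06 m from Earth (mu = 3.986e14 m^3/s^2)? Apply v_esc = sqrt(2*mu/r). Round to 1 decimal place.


Step 1: 2*mu/r = 2 * 3.986e14 / 8.876434e+06 = 89810840.7047
Step 2: v_esc = sqrt(89810840.7047) = 9476.9 m/s

9476.9


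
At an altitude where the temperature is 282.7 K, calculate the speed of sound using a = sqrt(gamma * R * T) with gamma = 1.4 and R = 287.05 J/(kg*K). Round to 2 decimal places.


Step 1: gamma * R * T = 1.4 * 287.05 * 282.7 = 113608.649
Step 2: a = sqrt(113608.649) = 337.06 m/s

337.06


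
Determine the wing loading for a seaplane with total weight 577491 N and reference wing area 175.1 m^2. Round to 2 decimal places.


Step 1: Wing loading = W / S = 577491 / 175.1
Step 2: Wing loading = 3298.06 N/m^2

3298.06


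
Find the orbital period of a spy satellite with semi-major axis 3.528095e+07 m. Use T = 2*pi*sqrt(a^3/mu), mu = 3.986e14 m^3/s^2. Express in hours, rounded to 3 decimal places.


Step 1: a^3 / mu = 4.391580e+22 / 3.986e14 = 1.101751e+08
Step 2: sqrt(1.101751e+08) = 10496.4335 s
Step 3: T = 2*pi * 10496.4335 = 65951.04 s
Step 4: T in hours = 65951.04 / 3600 = 18.320 hours

18.320


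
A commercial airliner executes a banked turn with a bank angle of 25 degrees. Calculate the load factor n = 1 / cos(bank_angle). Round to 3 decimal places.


Step 1: Convert 25 degrees to radians = 0.436332
Step 2: cos(25 deg) = 0.906308
Step 3: n = 1 / 0.906308 = 1.103

1.103


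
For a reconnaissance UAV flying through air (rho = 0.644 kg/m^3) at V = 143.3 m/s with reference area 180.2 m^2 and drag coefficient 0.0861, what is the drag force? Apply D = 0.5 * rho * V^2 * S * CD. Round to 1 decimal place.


Step 1: Dynamic pressure q = 0.5 * 0.644 * 143.3^2 = 6612.2346 Pa
Step 2: Drag D = q * S * CD = 6612.2346 * 180.2 * 0.0861
Step 3: D = 102590.3 N

102590.3


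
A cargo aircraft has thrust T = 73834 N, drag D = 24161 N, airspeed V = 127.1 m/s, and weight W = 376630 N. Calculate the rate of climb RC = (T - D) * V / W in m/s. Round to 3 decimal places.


Step 1: Excess thrust = T - D = 73834 - 24161 = 49673 N
Step 2: Excess power = 49673 * 127.1 = 6313438.3 W
Step 3: RC = 6313438.3 / 376630 = 16.763 m/s

16.763


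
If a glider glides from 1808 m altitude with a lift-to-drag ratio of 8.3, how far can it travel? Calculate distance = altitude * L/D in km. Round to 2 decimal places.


Step 1: Glide distance = altitude * L/D = 1808 * 8.3 = 15006.4 m
Step 2: Convert to km: 15006.4 / 1000 = 15.01 km

15.01


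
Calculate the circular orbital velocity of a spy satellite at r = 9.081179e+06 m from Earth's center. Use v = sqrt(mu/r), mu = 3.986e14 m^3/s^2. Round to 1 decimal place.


Step 1: mu / r = 3.986e14 / 9.081179e+06 = 43892979.0945
Step 2: v = sqrt(43892979.0945) = 6625.2 m/s

6625.2


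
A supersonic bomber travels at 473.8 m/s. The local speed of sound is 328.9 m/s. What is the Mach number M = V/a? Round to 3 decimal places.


Step 1: M = V / a = 473.8 / 328.9
Step 2: M = 1.441

1.441


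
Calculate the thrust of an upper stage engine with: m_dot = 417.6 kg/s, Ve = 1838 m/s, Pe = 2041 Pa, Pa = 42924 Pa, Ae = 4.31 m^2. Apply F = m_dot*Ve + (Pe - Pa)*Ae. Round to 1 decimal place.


Step 1: Momentum thrust = m_dot * Ve = 417.6 * 1838 = 767548.8 N
Step 2: Pressure thrust = (Pe - Pa) * Ae = (2041 - 42924) * 4.31 = -176205.73 N
Step 3: Total thrust F = 767548.8 + -176205.73 = 591343.1 N

591343.1


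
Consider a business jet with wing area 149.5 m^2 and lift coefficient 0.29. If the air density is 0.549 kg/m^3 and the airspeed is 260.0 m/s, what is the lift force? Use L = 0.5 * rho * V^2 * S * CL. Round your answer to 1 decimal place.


Step 1: Calculate dynamic pressure q = 0.5 * 0.549 * 260.0^2 = 0.5 * 0.549 * 67600.0 = 18556.2 Pa
Step 2: Multiply by wing area and lift coefficient: L = 18556.2 * 149.5 * 0.29
Step 3: L = 2774151.9 * 0.29 = 804504.1 N

804504.1


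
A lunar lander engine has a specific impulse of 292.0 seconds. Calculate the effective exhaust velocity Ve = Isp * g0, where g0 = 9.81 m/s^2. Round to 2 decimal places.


Step 1: Ve = Isp * g0 = 292.0 * 9.81
Step 2: Ve = 2864.52 m/s

2864.52


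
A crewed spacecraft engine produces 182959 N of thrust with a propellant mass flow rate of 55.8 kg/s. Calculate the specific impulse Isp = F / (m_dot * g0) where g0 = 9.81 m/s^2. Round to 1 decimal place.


Step 1: m_dot * g0 = 55.8 * 9.81 = 547.4
Step 2: Isp = 182959 / 547.4 = 334.2 s

334.2


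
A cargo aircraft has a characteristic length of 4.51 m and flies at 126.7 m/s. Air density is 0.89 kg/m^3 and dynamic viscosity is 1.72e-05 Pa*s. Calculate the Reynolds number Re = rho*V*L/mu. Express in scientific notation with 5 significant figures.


Step 1: Numerator = rho * V * L = 0.89 * 126.7 * 4.51 = 508.56113
Step 2: Re = 508.56113 / 1.72e-05
Step 3: Re = 2.9568e+07

2.9568e+07


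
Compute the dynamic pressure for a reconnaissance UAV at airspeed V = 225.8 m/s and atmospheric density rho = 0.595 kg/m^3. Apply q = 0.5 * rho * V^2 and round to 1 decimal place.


Step 1: V^2 = 225.8^2 = 50985.64
Step 2: q = 0.5 * 0.595 * 50985.64
Step 3: q = 15168.2 Pa

15168.2


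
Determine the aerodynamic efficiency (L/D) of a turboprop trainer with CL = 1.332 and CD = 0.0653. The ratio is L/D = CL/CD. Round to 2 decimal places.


Step 1: L/D = CL / CD = 1.332 / 0.0653
Step 2: L/D = 20.40

20.40


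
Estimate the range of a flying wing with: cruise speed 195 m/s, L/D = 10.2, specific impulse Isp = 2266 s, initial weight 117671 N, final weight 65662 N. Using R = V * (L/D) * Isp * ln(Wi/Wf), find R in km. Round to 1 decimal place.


Step 1: Coefficient = V * (L/D) * Isp = 195 * 10.2 * 2266 = 4507074.0 m
Step 2: Wi/Wf = 117671 / 65662 = 1.792072
Step 3: ln(1.792072) = 0.583372
Step 4: R = 4507074.0 * 0.583372 = 2629301.8 m = 2629.3 km

2629.3


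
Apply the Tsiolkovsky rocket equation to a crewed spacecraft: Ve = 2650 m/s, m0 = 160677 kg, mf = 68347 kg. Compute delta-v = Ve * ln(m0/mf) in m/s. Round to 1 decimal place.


Step 1: Mass ratio m0/mf = 160677 / 68347 = 2.350901
Step 2: ln(2.350901) = 0.854798
Step 3: delta-v = 2650 * 0.854798 = 2265.2 m/s

2265.2


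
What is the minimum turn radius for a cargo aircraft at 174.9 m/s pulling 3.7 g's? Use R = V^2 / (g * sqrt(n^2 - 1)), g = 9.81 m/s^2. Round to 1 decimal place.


Step 1: V^2 = 174.9^2 = 30590.01
Step 2: n^2 - 1 = 3.7^2 - 1 = 12.69
Step 3: sqrt(12.69) = 3.562303
Step 4: R = 30590.01 / (9.81 * 3.562303) = 875.3 m

875.3


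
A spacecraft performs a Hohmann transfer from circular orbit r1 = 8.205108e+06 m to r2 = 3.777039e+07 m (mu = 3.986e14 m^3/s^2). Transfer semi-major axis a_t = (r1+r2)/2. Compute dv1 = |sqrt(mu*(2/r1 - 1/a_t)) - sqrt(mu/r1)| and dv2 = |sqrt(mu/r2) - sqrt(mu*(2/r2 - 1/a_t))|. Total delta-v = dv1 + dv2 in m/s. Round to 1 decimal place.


Step 1: Transfer semi-major axis a_t = (8.205108e+06 + 3.777039e+07) / 2 = 2.298775e+07 m
Step 2: v1 (circular at r1) = sqrt(mu/r1) = 6969.9 m/s
Step 3: v_t1 = sqrt(mu*(2/r1 - 1/a_t)) = 8934.17 m/s
Step 4: dv1 = |8934.17 - 6969.9| = 1964.27 m/s
Step 5: v2 (circular at r2) = 3248.58 m/s, v_t2 = 1940.83 m/s
Step 6: dv2 = |3248.58 - 1940.83| = 1307.75 m/s
Step 7: Total delta-v = 1964.27 + 1307.75 = 3272.0 m/s

3272.0


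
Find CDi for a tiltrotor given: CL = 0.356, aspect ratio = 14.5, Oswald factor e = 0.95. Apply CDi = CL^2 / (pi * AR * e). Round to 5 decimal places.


Step 1: CL^2 = 0.356^2 = 0.126736
Step 2: pi * AR * e = 3.14159 * 14.5 * 0.95 = 43.275439
Step 3: CDi = 0.126736 / 43.275439 = 0.00293

0.00293


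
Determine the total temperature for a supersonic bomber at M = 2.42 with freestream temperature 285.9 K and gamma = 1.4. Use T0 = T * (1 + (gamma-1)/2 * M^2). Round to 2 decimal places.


Step 1: (gamma-1)/2 = 0.2
Step 2: M^2 = 5.8564
Step 3: 1 + 0.2 * 5.8564 = 2.17128
Step 4: T0 = 285.9 * 2.17128 = 620.77 K

620.77


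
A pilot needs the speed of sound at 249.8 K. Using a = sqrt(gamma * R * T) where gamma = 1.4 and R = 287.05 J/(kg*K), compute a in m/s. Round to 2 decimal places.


Step 1: gamma * R * T = 1.4 * 287.05 * 249.8 = 100387.126
Step 2: a = sqrt(100387.126) = 316.84 m/s

316.84


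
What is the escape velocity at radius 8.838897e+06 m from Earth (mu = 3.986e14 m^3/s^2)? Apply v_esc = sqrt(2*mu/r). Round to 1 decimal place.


Step 1: 2*mu/r = 2 * 3.986e14 / 8.838897e+06 = 90192249.1008
Step 2: v_esc = sqrt(90192249.1008) = 9497.0 m/s

9497.0


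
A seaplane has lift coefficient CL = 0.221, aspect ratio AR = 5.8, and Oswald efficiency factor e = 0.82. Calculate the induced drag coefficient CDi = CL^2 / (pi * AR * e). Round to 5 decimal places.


Step 1: CL^2 = 0.221^2 = 0.048841
Step 2: pi * AR * e = 3.14159 * 5.8 * 0.82 = 14.941415
Step 3: CDi = 0.048841 / 14.941415 = 0.00327

0.00327


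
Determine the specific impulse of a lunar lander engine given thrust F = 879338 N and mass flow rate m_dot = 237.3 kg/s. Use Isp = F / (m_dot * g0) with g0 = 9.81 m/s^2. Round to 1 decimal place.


Step 1: m_dot * g0 = 237.3 * 9.81 = 2327.91
Step 2: Isp = 879338 / 2327.91 = 377.7 s

377.7


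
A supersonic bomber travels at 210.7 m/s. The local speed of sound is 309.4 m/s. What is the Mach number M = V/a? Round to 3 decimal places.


Step 1: M = V / a = 210.7 / 309.4
Step 2: M = 0.681

0.681


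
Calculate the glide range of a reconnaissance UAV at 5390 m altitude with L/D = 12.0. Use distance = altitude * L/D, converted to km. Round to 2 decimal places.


Step 1: Glide distance = altitude * L/D = 5390 * 12.0 = 64680.0 m
Step 2: Convert to km: 64680.0 / 1000 = 64.68 km

64.68


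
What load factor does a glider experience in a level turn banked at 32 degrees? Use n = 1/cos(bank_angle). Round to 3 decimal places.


Step 1: Convert 32 degrees to radians = 0.558505
Step 2: cos(32 deg) = 0.848048
Step 3: n = 1 / 0.848048 = 1.179

1.179


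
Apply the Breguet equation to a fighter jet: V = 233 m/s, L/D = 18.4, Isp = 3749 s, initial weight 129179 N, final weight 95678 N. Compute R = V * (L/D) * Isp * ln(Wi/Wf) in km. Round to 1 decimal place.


Step 1: Coefficient = V * (L/D) * Isp = 233 * 18.4 * 3749 = 16072712.8 m
Step 2: Wi/Wf = 129179 / 95678 = 1.350143
Step 3: ln(1.350143) = 0.300211
Step 4: R = 16072712.8 * 0.300211 = 4825199.6 m = 4825.2 km

4825.2


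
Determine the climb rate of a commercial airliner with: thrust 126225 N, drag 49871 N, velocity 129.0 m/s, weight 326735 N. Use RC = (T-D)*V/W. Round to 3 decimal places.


Step 1: Excess thrust = T - D = 126225 - 49871 = 76354 N
Step 2: Excess power = 76354 * 129.0 = 9849666.0 W
Step 3: RC = 9849666.0 / 326735 = 30.146 m/s

30.146


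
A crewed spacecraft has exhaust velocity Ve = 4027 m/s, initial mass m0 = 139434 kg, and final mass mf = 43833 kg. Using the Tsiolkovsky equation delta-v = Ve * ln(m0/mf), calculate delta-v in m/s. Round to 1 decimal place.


Step 1: Mass ratio m0/mf = 139434 / 43833 = 3.181028
Step 2: ln(3.181028) = 1.157204
Step 3: delta-v = 4027 * 1.157204 = 4660.1 m/s

4660.1


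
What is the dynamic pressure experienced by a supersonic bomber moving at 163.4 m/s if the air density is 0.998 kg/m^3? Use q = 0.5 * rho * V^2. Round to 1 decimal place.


Step 1: V^2 = 163.4^2 = 26699.56
Step 2: q = 0.5 * 0.998 * 26699.56
Step 3: q = 13323.1 Pa

13323.1


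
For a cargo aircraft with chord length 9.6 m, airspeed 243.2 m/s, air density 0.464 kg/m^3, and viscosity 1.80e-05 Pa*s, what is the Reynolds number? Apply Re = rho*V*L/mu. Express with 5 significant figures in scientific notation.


Step 1: Numerator = rho * V * L = 0.464 * 243.2 * 9.6 = 1083.31008
Step 2: Re = 1083.31008 / 1.80e-05
Step 3: Re = 6.0184e+07

6.0184e+07


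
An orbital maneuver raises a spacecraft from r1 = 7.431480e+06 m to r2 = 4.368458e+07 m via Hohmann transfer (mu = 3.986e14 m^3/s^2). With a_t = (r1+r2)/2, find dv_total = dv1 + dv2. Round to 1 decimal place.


Step 1: Transfer semi-major axis a_t = (7.431480e+06 + 4.368458e+07) / 2 = 2.555803e+07 m
Step 2: v1 (circular at r1) = sqrt(mu/r1) = 7323.71 m/s
Step 3: v_t1 = sqrt(mu*(2/r1 - 1/a_t)) = 9574.84 m/s
Step 4: dv1 = |9574.84 - 7323.71| = 2251.13 m/s
Step 5: v2 (circular at r2) = 3020.68 m/s, v_t2 = 1628.84 m/s
Step 6: dv2 = |3020.68 - 1628.84| = 1391.84 m/s
Step 7: Total delta-v = 2251.13 + 1391.84 = 3643.0 m/s

3643.0


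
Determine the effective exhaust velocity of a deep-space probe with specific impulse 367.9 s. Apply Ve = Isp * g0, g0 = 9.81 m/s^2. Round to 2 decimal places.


Step 1: Ve = Isp * g0 = 367.9 * 9.81
Step 2: Ve = 3609.10 m/s

3609.10


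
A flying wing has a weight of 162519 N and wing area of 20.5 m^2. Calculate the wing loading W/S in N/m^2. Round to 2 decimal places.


Step 1: Wing loading = W / S = 162519 / 20.5
Step 2: Wing loading = 7927.76 N/m^2

7927.76


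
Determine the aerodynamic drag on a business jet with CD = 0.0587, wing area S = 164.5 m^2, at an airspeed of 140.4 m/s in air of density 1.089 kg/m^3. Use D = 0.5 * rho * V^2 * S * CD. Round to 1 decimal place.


Step 1: Dynamic pressure q = 0.5 * 1.089 * 140.4^2 = 10733.2711 Pa
Step 2: Drag D = q * S * CD = 10733.2711 * 164.5 * 0.0587
Step 3: D = 103642.1 N

103642.1


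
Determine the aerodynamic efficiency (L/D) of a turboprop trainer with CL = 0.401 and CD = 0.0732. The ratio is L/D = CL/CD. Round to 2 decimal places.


Step 1: L/D = CL / CD = 0.401 / 0.0732
Step 2: L/D = 5.48

5.48


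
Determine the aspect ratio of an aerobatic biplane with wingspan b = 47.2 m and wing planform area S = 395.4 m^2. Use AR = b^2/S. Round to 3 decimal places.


Step 1: b^2 = 47.2^2 = 2227.84
Step 2: AR = 2227.84 / 395.4 = 5.634

5.634


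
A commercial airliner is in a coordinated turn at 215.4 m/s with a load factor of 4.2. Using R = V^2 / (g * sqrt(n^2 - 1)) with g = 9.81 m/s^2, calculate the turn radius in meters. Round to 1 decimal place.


Step 1: V^2 = 215.4^2 = 46397.16
Step 2: n^2 - 1 = 4.2^2 - 1 = 16.64
Step 3: sqrt(16.64) = 4.079216
Step 4: R = 46397.16 / (9.81 * 4.079216) = 1159.4 m

1159.4


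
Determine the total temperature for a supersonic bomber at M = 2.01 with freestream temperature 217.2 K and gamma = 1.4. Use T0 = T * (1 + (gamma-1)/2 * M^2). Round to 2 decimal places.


Step 1: (gamma-1)/2 = 0.2
Step 2: M^2 = 4.0401
Step 3: 1 + 0.2 * 4.0401 = 1.80802
Step 4: T0 = 217.2 * 1.80802 = 392.70 K

392.70


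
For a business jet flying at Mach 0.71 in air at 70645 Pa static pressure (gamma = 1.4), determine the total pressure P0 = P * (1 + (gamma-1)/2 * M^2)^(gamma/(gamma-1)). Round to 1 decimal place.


Step 1: (gamma-1)/2 * M^2 = 0.2 * 0.5041 = 0.10082
Step 2: 1 + 0.10082 = 1.10082
Step 3: Exponent gamma/(gamma-1) = 3.5
Step 4: P0 = 70645 * 1.10082^3.5 = 98875.5 Pa

98875.5


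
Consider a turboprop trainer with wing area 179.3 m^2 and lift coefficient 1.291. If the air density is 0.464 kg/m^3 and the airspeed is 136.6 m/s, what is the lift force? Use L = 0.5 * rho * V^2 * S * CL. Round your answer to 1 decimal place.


Step 1: Calculate dynamic pressure q = 0.5 * 0.464 * 136.6^2 = 0.5 * 0.464 * 18659.56 = 4329.0179 Pa
Step 2: Multiply by wing area and lift coefficient: L = 4329.0179 * 179.3 * 1.291
Step 3: L = 776192.9131 * 1.291 = 1002065.1 N

1002065.1


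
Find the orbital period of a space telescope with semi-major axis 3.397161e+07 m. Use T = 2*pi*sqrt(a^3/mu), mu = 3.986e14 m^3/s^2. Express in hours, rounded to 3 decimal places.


Step 1: a^3 / mu = 3.920563e+22 / 3.986e14 = 9.835832e+07
Step 2: sqrt(9.835832e+07) = 9917.5762 s
Step 3: T = 2*pi * 9917.5762 = 62313.97 s
Step 4: T in hours = 62313.97 / 3600 = 17.309 hours

17.309


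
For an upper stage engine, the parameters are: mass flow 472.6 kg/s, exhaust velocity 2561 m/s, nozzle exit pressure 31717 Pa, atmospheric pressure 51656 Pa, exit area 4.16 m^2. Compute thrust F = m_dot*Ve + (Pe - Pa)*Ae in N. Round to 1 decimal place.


Step 1: Momentum thrust = m_dot * Ve = 472.6 * 2561 = 1210328.6 N
Step 2: Pressure thrust = (Pe - Pa) * Ae = (31717 - 51656) * 4.16 = -82946.24 N
Step 3: Total thrust F = 1210328.6 + -82946.24 = 1127382.4 N

1127382.4


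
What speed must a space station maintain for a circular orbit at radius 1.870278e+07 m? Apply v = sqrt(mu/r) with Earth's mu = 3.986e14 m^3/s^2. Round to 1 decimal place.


Step 1: mu / r = 3.986e14 / 1.870278e+07 = 21312339.6629
Step 2: v = sqrt(21312339.6629) = 4616.5 m/s

4616.5


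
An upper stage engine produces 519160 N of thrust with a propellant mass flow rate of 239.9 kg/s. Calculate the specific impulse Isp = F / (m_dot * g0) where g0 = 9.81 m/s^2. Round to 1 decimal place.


Step 1: m_dot * g0 = 239.9 * 9.81 = 2353.42
Step 2: Isp = 519160 / 2353.42 = 220.6 s

220.6


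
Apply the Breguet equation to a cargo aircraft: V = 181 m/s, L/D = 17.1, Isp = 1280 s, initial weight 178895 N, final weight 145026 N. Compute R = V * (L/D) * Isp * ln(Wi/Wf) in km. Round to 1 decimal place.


Step 1: Coefficient = V * (L/D) * Isp = 181 * 17.1 * 1280 = 3961728.0 m
Step 2: Wi/Wf = 178895 / 145026 = 1.233537
Step 3: ln(1.233537) = 0.209886
Step 4: R = 3961728.0 * 0.209886 = 831511.3 m = 831.5 km

831.5


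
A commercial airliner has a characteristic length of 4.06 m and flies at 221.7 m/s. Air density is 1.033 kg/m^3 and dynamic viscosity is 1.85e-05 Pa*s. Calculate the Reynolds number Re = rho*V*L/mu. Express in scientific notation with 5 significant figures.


Step 1: Numerator = rho * V * L = 1.033 * 221.7 * 4.06 = 929.805366
Step 2: Re = 929.805366 / 1.85e-05
Step 3: Re = 5.0260e+07

5.0260e+07


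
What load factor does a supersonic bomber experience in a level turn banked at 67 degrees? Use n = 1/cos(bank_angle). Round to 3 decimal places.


Step 1: Convert 67 degrees to radians = 1.169371
Step 2: cos(67 deg) = 0.390731
Step 3: n = 1 / 0.390731 = 2.559

2.559


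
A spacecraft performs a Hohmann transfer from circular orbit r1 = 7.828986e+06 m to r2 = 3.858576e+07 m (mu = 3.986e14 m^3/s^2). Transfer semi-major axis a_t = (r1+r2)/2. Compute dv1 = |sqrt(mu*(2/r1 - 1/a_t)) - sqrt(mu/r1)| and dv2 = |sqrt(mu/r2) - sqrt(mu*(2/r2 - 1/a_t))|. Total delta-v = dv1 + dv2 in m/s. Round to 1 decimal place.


Step 1: Transfer semi-major axis a_t = (7.828986e+06 + 3.858576e+07) / 2 = 2.320737e+07 m
Step 2: v1 (circular at r1) = sqrt(mu/r1) = 7135.36 m/s
Step 3: v_t1 = sqrt(mu*(2/r1 - 1/a_t)) = 9200.61 m/s
Step 4: dv1 = |9200.61 - 7135.36| = 2065.25 m/s
Step 5: v2 (circular at r2) = 3214.07 m/s, v_t2 = 1866.79 m/s
Step 6: dv2 = |3214.07 - 1866.79| = 1347.28 m/s
Step 7: Total delta-v = 2065.25 + 1347.28 = 3412.5 m/s

3412.5


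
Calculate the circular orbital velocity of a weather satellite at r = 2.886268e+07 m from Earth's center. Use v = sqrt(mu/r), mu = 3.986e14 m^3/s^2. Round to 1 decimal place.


Step 1: mu / r = 3.986e14 / 2.886268e+07 = 13810221.3654
Step 2: v = sqrt(13810221.3654) = 3716.2 m/s

3716.2


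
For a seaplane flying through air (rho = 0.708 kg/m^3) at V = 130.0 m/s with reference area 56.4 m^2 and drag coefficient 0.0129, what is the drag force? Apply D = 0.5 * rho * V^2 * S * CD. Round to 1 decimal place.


Step 1: Dynamic pressure q = 0.5 * 0.708 * 130.0^2 = 5982.6 Pa
Step 2: Drag D = q * S * CD = 5982.6 * 56.4 * 0.0129
Step 3: D = 4352.7 N

4352.7


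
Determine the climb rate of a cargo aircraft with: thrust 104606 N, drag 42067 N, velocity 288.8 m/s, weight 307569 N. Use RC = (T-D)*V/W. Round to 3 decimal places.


Step 1: Excess thrust = T - D = 104606 - 42067 = 62539 N
Step 2: Excess power = 62539 * 288.8 = 18061263.2 W
Step 3: RC = 18061263.2 / 307569 = 58.723 m/s

58.723


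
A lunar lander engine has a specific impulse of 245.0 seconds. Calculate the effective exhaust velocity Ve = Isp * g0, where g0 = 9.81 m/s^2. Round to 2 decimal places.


Step 1: Ve = Isp * g0 = 245.0 * 9.81
Step 2: Ve = 2403.45 m/s

2403.45


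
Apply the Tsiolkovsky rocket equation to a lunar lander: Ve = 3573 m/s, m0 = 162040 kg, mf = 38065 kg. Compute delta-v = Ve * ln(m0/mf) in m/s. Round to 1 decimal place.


Step 1: Mass ratio m0/mf = 162040 / 38065 = 4.256929
Step 2: ln(4.256929) = 1.448548
Step 3: delta-v = 3573 * 1.448548 = 5175.7 m/s

5175.7


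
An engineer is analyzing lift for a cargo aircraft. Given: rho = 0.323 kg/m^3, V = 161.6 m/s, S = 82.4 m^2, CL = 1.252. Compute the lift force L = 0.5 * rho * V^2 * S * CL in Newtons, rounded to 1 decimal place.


Step 1: Calculate dynamic pressure q = 0.5 * 0.323 * 161.6^2 = 0.5 * 0.323 * 26114.56 = 4217.5014 Pa
Step 2: Multiply by wing area and lift coefficient: L = 4217.5014 * 82.4 * 1.252
Step 3: L = 347522.1187 * 1.252 = 435097.7 N

435097.7


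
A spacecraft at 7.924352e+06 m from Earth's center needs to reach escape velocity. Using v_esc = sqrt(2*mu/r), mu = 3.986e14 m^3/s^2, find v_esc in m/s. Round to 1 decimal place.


Step 1: 2*mu/r = 2 * 3.986e14 / 7.924352e+06 = 100601285.7581
Step 2: v_esc = sqrt(100601285.7581) = 10030.0 m/s

10030.0


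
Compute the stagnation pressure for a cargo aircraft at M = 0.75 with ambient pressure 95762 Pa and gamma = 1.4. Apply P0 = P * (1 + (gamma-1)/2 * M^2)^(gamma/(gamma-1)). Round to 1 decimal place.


Step 1: (gamma-1)/2 * M^2 = 0.2 * 0.5625 = 0.1125
Step 2: 1 + 0.1125 = 1.1125
Step 3: Exponent gamma/(gamma-1) = 3.5
Step 4: P0 = 95762 * 1.1125^3.5 = 139073.1 Pa

139073.1


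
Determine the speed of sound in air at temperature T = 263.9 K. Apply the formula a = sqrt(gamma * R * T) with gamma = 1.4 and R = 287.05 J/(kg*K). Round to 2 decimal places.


Step 1: gamma * R * T = 1.4 * 287.05 * 263.9 = 106053.493
Step 2: a = sqrt(106053.493) = 325.66 m/s

325.66


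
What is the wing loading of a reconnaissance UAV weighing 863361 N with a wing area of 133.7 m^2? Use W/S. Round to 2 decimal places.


Step 1: Wing loading = W / S = 863361 / 133.7
Step 2: Wing loading = 6457.45 N/m^2

6457.45


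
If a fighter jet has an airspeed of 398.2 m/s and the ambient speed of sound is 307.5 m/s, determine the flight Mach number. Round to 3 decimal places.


Step 1: M = V / a = 398.2 / 307.5
Step 2: M = 1.295

1.295


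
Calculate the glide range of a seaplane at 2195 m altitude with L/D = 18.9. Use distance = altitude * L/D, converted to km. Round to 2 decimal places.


Step 1: Glide distance = altitude * L/D = 2195 * 18.9 = 41485.5 m
Step 2: Convert to km: 41485.5 / 1000 = 41.49 km

41.49


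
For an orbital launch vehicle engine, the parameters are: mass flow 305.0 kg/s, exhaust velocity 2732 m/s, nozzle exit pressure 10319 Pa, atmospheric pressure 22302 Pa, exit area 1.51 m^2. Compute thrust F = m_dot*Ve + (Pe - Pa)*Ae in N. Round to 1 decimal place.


Step 1: Momentum thrust = m_dot * Ve = 305.0 * 2732 = 833260.0 N
Step 2: Pressure thrust = (Pe - Pa) * Ae = (10319 - 22302) * 1.51 = -18094.33 N
Step 3: Total thrust F = 833260.0 + -18094.33 = 815165.7 N

815165.7


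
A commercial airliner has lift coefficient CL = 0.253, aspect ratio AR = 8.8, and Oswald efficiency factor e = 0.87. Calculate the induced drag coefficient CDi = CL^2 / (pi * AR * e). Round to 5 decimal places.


Step 1: CL^2 = 0.253^2 = 0.064009
Step 2: pi * AR * e = 3.14159 * 8.8 * 0.87 = 24.052033
Step 3: CDi = 0.064009 / 24.052033 = 0.00266

0.00266


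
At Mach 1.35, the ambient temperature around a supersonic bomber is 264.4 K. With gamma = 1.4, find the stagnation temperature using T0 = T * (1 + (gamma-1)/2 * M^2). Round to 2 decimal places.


Step 1: (gamma-1)/2 = 0.2
Step 2: M^2 = 1.8225
Step 3: 1 + 0.2 * 1.8225 = 1.3645
Step 4: T0 = 264.4 * 1.3645 = 360.77 K

360.77


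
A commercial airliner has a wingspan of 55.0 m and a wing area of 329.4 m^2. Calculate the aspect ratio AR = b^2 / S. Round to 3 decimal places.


Step 1: b^2 = 55.0^2 = 3025.0
Step 2: AR = 3025.0 / 329.4 = 9.183

9.183


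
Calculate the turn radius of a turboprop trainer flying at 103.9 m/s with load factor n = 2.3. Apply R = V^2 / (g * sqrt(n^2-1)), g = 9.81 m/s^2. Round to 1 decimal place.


Step 1: V^2 = 103.9^2 = 10795.21
Step 2: n^2 - 1 = 2.3^2 - 1 = 4.29
Step 3: sqrt(4.29) = 2.071232
Step 4: R = 10795.21 / (9.81 * 2.071232) = 531.3 m

531.3


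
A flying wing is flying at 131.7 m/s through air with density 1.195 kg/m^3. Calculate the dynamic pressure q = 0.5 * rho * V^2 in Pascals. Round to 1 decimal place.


Step 1: V^2 = 131.7^2 = 17344.89
Step 2: q = 0.5 * 1.195 * 17344.89
Step 3: q = 10363.6 Pa

10363.6


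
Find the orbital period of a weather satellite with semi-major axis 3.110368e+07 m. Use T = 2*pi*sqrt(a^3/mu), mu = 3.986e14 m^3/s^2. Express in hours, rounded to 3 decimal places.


Step 1: a^3 / mu = 3.009091e+22 / 3.986e14 = 7.549150e+07
Step 2: sqrt(7.549150e+07) = 8688.5842 s
Step 3: T = 2*pi * 8688.5842 = 54591.98 s
Step 4: T in hours = 54591.98 / 3600 = 15.164 hours

15.164


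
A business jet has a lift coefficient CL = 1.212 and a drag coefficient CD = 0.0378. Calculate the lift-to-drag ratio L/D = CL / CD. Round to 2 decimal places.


Step 1: L/D = CL / CD = 1.212 / 0.0378
Step 2: L/D = 32.06

32.06


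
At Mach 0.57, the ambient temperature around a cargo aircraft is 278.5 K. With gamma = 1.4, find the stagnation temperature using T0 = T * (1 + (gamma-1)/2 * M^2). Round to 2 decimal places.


Step 1: (gamma-1)/2 = 0.2
Step 2: M^2 = 0.3249
Step 3: 1 + 0.2 * 0.3249 = 1.06498
Step 4: T0 = 278.5 * 1.06498 = 296.60 K

296.60


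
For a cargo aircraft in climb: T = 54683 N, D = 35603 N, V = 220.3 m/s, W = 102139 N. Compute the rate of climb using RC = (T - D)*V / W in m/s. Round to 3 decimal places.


Step 1: Excess thrust = T - D = 54683 - 35603 = 19080 N
Step 2: Excess power = 19080 * 220.3 = 4203324.0 W
Step 3: RC = 4203324.0 / 102139 = 41.153 m/s

41.153


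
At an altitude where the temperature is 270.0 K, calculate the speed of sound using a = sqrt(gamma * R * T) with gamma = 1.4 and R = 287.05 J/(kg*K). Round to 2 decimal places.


Step 1: gamma * R * T = 1.4 * 287.05 * 270.0 = 108504.9
Step 2: a = sqrt(108504.9) = 329.40 m/s

329.40


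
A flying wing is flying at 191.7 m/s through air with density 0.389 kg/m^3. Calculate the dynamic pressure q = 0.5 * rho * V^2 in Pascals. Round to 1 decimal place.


Step 1: V^2 = 191.7^2 = 36748.89
Step 2: q = 0.5 * 0.389 * 36748.89
Step 3: q = 7147.7 Pa

7147.7


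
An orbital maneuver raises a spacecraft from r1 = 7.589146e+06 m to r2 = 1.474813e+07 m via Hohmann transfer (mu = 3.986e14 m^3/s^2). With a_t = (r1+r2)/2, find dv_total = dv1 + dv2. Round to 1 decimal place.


Step 1: Transfer semi-major axis a_t = (7.589146e+06 + 1.474813e+07) / 2 = 1.116864e+07 m
Step 2: v1 (circular at r1) = sqrt(mu/r1) = 7247.23 m/s
Step 3: v_t1 = sqrt(mu*(2/r1 - 1/a_t)) = 8328.0 m/s
Step 4: dv1 = |8328.0 - 7247.23| = 1080.76 m/s
Step 5: v2 (circular at r2) = 5198.76 m/s, v_t2 = 4285.45 m/s
Step 6: dv2 = |5198.76 - 4285.45| = 913.31 m/s
Step 7: Total delta-v = 1080.76 + 913.31 = 1994.1 m/s

1994.1


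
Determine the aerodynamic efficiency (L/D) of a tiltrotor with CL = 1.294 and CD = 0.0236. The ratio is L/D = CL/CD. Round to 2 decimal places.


Step 1: L/D = CL / CD = 1.294 / 0.0236
Step 2: L/D = 54.83

54.83


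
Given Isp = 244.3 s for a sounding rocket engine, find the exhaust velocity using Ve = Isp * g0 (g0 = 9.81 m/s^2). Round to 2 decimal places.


Step 1: Ve = Isp * g0 = 244.3 * 9.81
Step 2: Ve = 2396.58 m/s

2396.58


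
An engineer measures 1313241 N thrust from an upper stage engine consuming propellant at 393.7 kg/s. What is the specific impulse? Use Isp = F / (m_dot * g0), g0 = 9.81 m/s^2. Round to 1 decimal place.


Step 1: m_dot * g0 = 393.7 * 9.81 = 3862.2
Step 2: Isp = 1313241 / 3862.2 = 340.0 s

340.0


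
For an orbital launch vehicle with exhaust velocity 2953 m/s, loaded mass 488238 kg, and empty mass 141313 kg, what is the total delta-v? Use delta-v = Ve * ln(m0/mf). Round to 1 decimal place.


Step 1: Mass ratio m0/mf = 488238 / 141313 = 3.455011
Step 2: ln(3.455011) = 1.239826
Step 3: delta-v = 2953 * 1.239826 = 3661.2 m/s

3661.2


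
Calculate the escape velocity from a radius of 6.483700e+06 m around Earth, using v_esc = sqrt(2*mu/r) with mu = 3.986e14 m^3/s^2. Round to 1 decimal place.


Step 1: 2*mu/r = 2 * 3.986e14 / 6.483700e+06 = 122954485.8646
Step 2: v_esc = sqrt(122954485.8646) = 11088.5 m/s

11088.5


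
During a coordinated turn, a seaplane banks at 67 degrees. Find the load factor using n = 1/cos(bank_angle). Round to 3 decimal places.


Step 1: Convert 67 degrees to radians = 1.169371
Step 2: cos(67 deg) = 0.390731
Step 3: n = 1 / 0.390731 = 2.559

2.559


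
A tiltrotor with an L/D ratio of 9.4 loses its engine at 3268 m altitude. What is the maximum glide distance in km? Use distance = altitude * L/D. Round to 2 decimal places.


Step 1: Glide distance = altitude * L/D = 3268 * 9.4 = 30719.2 m
Step 2: Convert to km: 30719.2 / 1000 = 30.72 km

30.72


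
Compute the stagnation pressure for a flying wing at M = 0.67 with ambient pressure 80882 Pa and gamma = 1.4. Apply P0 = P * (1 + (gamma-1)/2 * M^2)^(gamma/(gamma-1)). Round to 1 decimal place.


Step 1: (gamma-1)/2 * M^2 = 0.2 * 0.4489 = 0.08978
Step 2: 1 + 0.08978 = 1.08978
Step 3: Exponent gamma/(gamma-1) = 3.5
Step 4: P0 = 80882 * 1.08978^3.5 = 109279.3 Pa

109279.3


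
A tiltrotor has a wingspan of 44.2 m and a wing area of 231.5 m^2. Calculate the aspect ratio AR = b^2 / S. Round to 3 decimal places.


Step 1: b^2 = 44.2^2 = 1953.64
Step 2: AR = 1953.64 / 231.5 = 8.439

8.439


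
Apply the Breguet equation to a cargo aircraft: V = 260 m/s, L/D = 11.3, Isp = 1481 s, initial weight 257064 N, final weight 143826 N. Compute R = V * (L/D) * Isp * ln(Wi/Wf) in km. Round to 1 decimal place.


Step 1: Coefficient = V * (L/D) * Isp = 260 * 11.3 * 1481 = 4351178.0 m
Step 2: Wi/Wf = 257064 / 143826 = 1.787326
Step 3: ln(1.787326) = 0.580721
Step 4: R = 4351178.0 * 0.580721 = 2526819.8 m = 2526.8 km

2526.8


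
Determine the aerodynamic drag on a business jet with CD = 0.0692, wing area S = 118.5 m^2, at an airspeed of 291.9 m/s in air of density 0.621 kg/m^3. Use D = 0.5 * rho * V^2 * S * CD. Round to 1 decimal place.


Step 1: Dynamic pressure q = 0.5 * 0.621 * 291.9^2 = 26456.3419 Pa
Step 2: Drag D = q * S * CD = 26456.3419 * 118.5 * 0.0692
Step 3: D = 216947.3 N

216947.3


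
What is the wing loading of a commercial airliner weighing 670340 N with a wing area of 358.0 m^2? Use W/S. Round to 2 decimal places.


Step 1: Wing loading = W / S = 670340 / 358.0
Step 2: Wing loading = 1872.46 N/m^2

1872.46


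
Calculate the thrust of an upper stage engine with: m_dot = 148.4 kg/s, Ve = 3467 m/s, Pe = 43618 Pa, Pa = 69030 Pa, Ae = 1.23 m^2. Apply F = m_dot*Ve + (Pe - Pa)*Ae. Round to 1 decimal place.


Step 1: Momentum thrust = m_dot * Ve = 148.4 * 3467 = 514502.8 N
Step 2: Pressure thrust = (Pe - Pa) * Ae = (43618 - 69030) * 1.23 = -31256.76 N
Step 3: Total thrust F = 514502.8 + -31256.76 = 483246.0 N

483246.0


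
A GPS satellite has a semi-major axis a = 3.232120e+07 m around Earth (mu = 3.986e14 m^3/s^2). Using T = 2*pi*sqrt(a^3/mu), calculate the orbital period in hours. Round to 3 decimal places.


Step 1: a^3 / mu = 3.376466e+22 / 3.986e14 = 8.470814e+07
Step 2: sqrt(8.470814e+07) = 9203.7024 s
Step 3: T = 2*pi * 9203.7024 = 57828.57 s
Step 4: T in hours = 57828.57 / 3600 = 16.063 hours

16.063
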